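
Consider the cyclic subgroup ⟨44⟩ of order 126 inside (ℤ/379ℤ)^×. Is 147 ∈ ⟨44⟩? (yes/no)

147 ∈ ⟨44⟩ iff 147^126 ≡ 1 (mod 379), since |⟨44⟩| = 126.
147^126 mod 379 = 1.
Since 1 = 1, 147 lies in the subgroup.

yes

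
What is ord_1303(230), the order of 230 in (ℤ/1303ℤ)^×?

434

The order of 230 must divide p − 1 = 1302 = 2 · 3 · 7 · 31.
Divisors: 1, 2, 3, 6, 7, 14, 21, 31, 42, 62, 93, 186, 217, 434, 651, 1302.
Check each in increasing order: 230^1 ≡ 230;  230^2 ≡ 780;  230^3 ≡ 889;  230^6 ≡ 703;  230^7 ≡ 118;  230^14 ≡ 894;  230^21 ≡ 1252;  230^31 ≡ 116;  230^42 ≡ 1298;  230^62 ≡ 426;  230^93 ≡ 1205;  230^186 ≡ 483;  230^217 ≡ 1302;  230^434 ≡ 1.
Smallest exponent giving 1 is 434.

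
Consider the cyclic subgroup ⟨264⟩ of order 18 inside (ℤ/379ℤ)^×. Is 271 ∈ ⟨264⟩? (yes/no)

no

⟨264⟩ has order 18; its elements mod 379 are {1, 40, 51, 52, 84, 115, 145, 180, 185, 194, 199, 234, 264, 295, 327, 328, 339, 378}.
271 is not in this set.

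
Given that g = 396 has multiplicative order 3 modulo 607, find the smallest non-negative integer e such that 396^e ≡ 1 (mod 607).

0

Successive powers of 396 modulo 607:
  396^0=1
So 396^0 ≡ 1 (mod 607), giving e = 0.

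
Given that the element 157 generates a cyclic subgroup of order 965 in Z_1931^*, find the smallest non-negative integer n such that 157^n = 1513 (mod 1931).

Baby-step giant-step with m = ceil(sqrt(965)) = 32.
Baby table (157^j mod 1931 for j=0..31):
  0:1  1:157  2:1477  3:169  4:1430  5:514  6:1527  7:295
  8:1902  9:1240  10:1580  11:892  12:1012  13:542  14:130  15:1100
  16:841  17:729  18:524  19:1166  20:1548  21:1661  22:92  23:927
  24:714  25:100  26:252  27:944  28:1452  29:106  30:1194  31:151
Giant step factor: 157^(-32) ≡ 231 (mod 1931).
Scan 1513·231^i mod 1931 for i = 0, 1, …:
  i=0: 1513   i=1: 1923   i=2: 83   i=3: 1794
  i=4: 1180   i=5: 309   i=6: 1863   i=7: 1671
  i=8: 1732   i=9: 375   i=10: 1661
Match at i=10, j=21: n = 10·32 + 21 = 341.

341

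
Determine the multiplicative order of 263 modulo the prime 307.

306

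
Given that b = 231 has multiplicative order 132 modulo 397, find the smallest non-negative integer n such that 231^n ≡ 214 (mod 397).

Baby-step giant-step with m = ceil(sqrt(132)) = 12.
Baby table (231^j mod 397 for j=0..11):
  0:1  1:231  2:163  3:335  4:367  5:216  6:271  7:272
  8:106  9:269  10:207  11:177
Giant step factor: 231^(-12) ≡ 99 (mod 397).
Scan 214·99^i mod 397 for i = 0, 1, …:
  i=0: 214   i=1: 145   i=2: 63   i=3: 282
  i=4: 128   i=5: 365   i=6: 8   i=7: 395
  i=8: 199   i=9: 248   i=10: 335
Match at i=10, j=3: n = 10·12 + 3 = 123.

123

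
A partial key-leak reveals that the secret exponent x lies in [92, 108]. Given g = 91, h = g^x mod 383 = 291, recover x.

107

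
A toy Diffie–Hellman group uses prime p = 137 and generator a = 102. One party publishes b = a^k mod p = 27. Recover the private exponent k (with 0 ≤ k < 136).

75

Baby-step giant-step with m = ceil(sqrt(136)) = 12.
Baby table (102^j mod 137 for j=0..11):
  0:1  1:102  2:129  3:6  4:64  5:89  6:36  7:110
  8:123  9:79  10:112  11:53
Giant step factor: 102^(-12) ≡ 87 (mod 137).
Scan 27·87^i mod 137 for i = 0, 1, …:
  i=0: 27   i=1: 20   i=2: 96   i=3: 132
  i=4: 113   i=5: 104   i=6: 6
Match at i=6, j=3: k = 6·12 + 3 = 75.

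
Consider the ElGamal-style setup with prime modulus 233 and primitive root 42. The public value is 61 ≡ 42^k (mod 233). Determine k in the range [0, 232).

115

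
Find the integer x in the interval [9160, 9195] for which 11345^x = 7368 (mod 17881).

9193

Compute 11345^9160 mod 17881 = 15199, then multiply by 11345 repeatedly:
  11345^9160=15199  11345^9161=6172  11345^9162=17225  11345^9163=14057  11345^9164=13907
  11345^9165=10852  11345^9166=5255  11345^9167=2721  11345^9168=7139  11345^9169=8906
  11345^9170=10920  11345^9171=7832  11345^9172=3351  11345^9173=2089  11345^9174=7380
  11345^9175=7258  11345^9176=5  11345^9177=3082  11345^9178=7935  11345^9179=9621
  11345^9180=4621  11345^9181=16034  11345^9182=2317  11345^9183=1295  11345^9184=11474
  11345^9185=16731  11345^9186=6380  11345^9187=16693  11345^9188=4414  11345^9189=10030
  11345^9190=13547  11345^9191=3520  11345^9192=6127  11345^9193=7368
Found 7368 at exponent 9193.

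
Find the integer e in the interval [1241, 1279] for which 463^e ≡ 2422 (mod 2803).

1271

Compute 463^1241 mod 2803 = 1937, then multiply by 463 repeatedly:
  463^1241=1937  463^1242=2674  463^1243=1939  463^1244=797  463^1245=1818
  463^1246=834  463^1247=2131  463^1248=2800  463^1249=1414  463^1250=1583
  463^1251=1346  463^1252=932  463^1253=2657  463^1254=2477  463^1255=424
  463^1256=102  463^1257=2378  463^1258=2238  463^1259=1887  463^1260=1948
  463^1261=2161  463^1262=2675  463^1263=2402  463^1264=2138  463^1265=435
  463^1266=2392  463^1267=311  463^1268=1040  463^1269=2207  463^1270=1549
  463^1271=2422
Found 2422 at exponent 1271.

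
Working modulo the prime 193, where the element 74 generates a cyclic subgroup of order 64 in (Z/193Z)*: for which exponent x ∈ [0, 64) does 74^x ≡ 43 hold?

Baby-step giant-step with m = ceil(sqrt(64)) = 8.
Baby table (74^j mod 193 for j=0..7):
  0:1  1:74  2:72  3:117  4:166  5:125  6:179  7:122
Giant step factor: 74^(-8) ≡ 184 (mod 193).
Scan 43·184^i mod 193 for i = 0, 1, …:
  i=0: 43   i=1: 192   i=2: 9   i=3: 112
  i=4: 150   i=5: 1
Match at i=5, j=0: x = 5·8 + 0 = 40.

40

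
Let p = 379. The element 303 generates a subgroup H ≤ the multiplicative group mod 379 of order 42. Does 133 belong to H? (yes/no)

yes

133 ∈ ⟨303⟩ iff 133^42 ≡ 1 (mod 379), since |⟨303⟩| = 42.
133^42 mod 379 = 1.
Since 1 = 1, 133 lies in the subgroup.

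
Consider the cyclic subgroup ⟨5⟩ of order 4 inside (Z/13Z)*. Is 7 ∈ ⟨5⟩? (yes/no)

7 ∈ ⟨5⟩ iff 7^4 ≡ 1 (mod 13), since |⟨5⟩| = 4.
7^4 mod 13 = 9.
Since 9 ≠ 1, 7 does not lie in the subgroup.

no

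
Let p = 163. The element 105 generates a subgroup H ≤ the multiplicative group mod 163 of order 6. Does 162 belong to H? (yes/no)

yes

⟨105⟩ has order 6; its elements mod 163 are {1, 58, 59, 104, 105, 162}.
162 is in this set.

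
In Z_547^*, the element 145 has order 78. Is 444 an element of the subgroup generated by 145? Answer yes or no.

no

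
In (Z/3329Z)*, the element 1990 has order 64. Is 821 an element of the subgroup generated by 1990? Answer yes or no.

yes

821 ∈ ⟨1990⟩ iff 821^64 ≡ 1 (mod 3329), since |⟨1990⟩| = 64.
821^64 mod 3329 = 1.
Since 1 = 1, 821 lies in the subgroup.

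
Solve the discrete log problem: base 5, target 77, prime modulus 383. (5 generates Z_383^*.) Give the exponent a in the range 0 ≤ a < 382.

Baby-step giant-step with m = ceil(sqrt(382)) = 20.
Baby table (5^j mod 383 for j=0..19):
  0:1  1:5  2:25  3:125  4:242  5:61  6:305  7:376
  8:348  9:208  10:274  11:221  12:339  13:163  14:49  15:245
  16:76  17:380  18:368  19:308
Giant step factor: 5^(-20) ≡ 48 (mod 383).
Scan 77·48^i mod 383 for i = 0, 1, …:
  i=0: 77   i=1: 249   i=2: 79   i=3: 345
  i=4: 91   i=5: 155   i=6: 163
Match at i=6, j=13: a = 6·20 + 13 = 133.

133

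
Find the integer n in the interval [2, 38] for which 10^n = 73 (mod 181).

20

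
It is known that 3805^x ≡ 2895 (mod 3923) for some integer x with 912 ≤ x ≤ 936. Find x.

913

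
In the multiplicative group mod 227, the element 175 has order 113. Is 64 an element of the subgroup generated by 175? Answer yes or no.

yes

64 ∈ ⟨175⟩ iff 64^113 ≡ 1 (mod 227), since |⟨175⟩| = 113.
64^113 mod 227 = 1.
Since 1 = 1, 64 lies in the subgroup.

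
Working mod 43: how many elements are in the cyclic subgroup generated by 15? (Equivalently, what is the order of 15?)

21

The order of 15 must divide p − 1 = 42 = 2 · 3 · 7.
Divisors: 1, 2, 3, 6, 7, 14, 21, 42.
Check each in increasing order: 15^1 ≡ 15;  15^2 ≡ 10;  15^3 ≡ 21;  15^6 ≡ 11;  15^7 ≡ 36;  15^14 ≡ 6;  15^21 ≡ 1.
Smallest exponent giving 1 is 21.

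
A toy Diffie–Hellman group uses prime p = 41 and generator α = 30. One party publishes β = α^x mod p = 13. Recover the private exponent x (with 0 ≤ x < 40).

17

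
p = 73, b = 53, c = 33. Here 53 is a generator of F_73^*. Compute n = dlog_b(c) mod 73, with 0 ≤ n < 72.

65

Baby-step giant-step with m = ceil(sqrt(72)) = 9.
Baby table (53^j mod 73 for j=0..8):
  0:1  1:53  2:35  3:30  4:57  5:28  6:24  7:31
  8:37
Giant step factor: 53^(-9) ≡ 51 (mod 73).
Scan 33·51^i mod 73 for i = 0, 1, …:
  i=0: 33   i=1: 4   i=2: 58   i=3: 38
  i=4: 40   i=5: 69   i=6: 15   i=7: 35
Match at i=7, j=2: n = 7·9 + 2 = 65.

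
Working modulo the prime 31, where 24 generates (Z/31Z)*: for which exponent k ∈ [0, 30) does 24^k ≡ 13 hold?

Successive powers of 24 modulo 31:
  24^0=1  24^1=24  24^2=18  24^3=29  24^4=14  24^5=26
  24^6=4  24^7=3  24^8=10  24^9=23  24^10=25  24^11=11
  24^12=16  24^13=12  24^14=9  24^15=30  24^16=7  24^17=13
So 24^17 ≡ 13 (mod 31), giving k = 17.

17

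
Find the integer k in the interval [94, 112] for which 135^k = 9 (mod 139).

110

Compute 135^94 mod 139 = 7, then multiply by 135 repeatedly:
  135^94=7  135^95=111  135^96=112  135^97=108  135^98=124
  135^99=60  135^100=38  135^101=126  135^102=52  135^103=70
  135^104=137  135^105=8  135^106=107  135^107=128  135^108=44
  135^109=102  135^110=9
Found 9 at exponent 110.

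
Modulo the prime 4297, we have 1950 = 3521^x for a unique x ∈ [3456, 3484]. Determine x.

Compute 3521^3456 mod 4297 = 1198, then multiply by 3521 repeatedly:
  3521^3456=1198  3521^3457=2801  3521^3458=706  3521^3459=2160  3521^3460=3967
  3521^3461=2557  3521^3462=982  3521^3463=2834  3521^3464=880  3521^3465=343
  3521^3466=246  3521^3467=2469  3521^3468=518  3521^3469=1950
Found 1950 at exponent 3469.

3469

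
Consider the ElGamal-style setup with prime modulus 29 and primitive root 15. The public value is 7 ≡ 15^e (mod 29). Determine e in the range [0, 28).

Successive powers of 15 modulo 29:
  15^0=1  15^1=15  15^2=22  15^3=11  15^4=20  15^5=10
  15^6=5  15^7=17  15^8=23  15^9=26  15^10=13  15^11=21
  15^12=25  15^13=27  15^14=28  15^15=14  15^16=7
So 15^16 ≡ 7 (mod 29), giving e = 16.

16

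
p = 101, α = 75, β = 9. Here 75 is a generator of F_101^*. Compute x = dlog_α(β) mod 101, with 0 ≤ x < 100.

Baby-step giant-step with m = ceil(sqrt(100)) = 10.
Baby table (75^j mod 101 for j=0..9):
  0:1  1:75  2:70  3:99  4:52  5:62  6:4  7:98
  8:78  9:93
Giant step factor: 75^(-10) ≡ 17 (mod 101).
Scan 9·17^i mod 101 for i = 0, 1, …:
  i=0: 9   i=1: 52
Match at i=1, j=4: x = 1·10 + 4 = 14.

14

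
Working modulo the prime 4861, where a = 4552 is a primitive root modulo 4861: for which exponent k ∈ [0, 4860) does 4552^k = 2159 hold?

2046

Baby-step giant-step with m = ceil(sqrt(4860)) = 70.
Baby table (4552^j mod 4861 for j=0..69):
  0:1  1:4552  2:3122  3:2641  4:579  5:946  6:4207  7:2785
  8:4693  9:3302  10:492  11:3524  12:4809  13:1485  14:2930  15:3637
  16:3919  17:4279  18:4842  19:1010  20:3875  21:3292  22:3582  23:1470
  24:2704  25:556  26:3192  27:455  28:374  29:1098  30:988  31:951
  32:2662  33:3812  34:3315  35:1336  36:361  37:254  38:4151  39:645
  40:4857  41:1236  42:2095  43:4019  44:2545  45:1077  46:2616  47:3443
  48:672  49:1375  50:2893  51:487  52:208  53:3782  54:2863  55:35
  56:3768  57:2328  58:76  59:821  60:3944  61:1415  62:255  63:3842
  64:3767  65:2637  66:1815  67:3041  68:3365  69:469
Giant step factor: 4552^(-70) ≡ 1246 (mod 4861).
Scan 2159·1246^i mod 4861 for i = 0, 1, …:
  i=0: 2159   i=1: 1981   i=2: 3799   i=3: 3801
  i=4: 1432   i=5: 285   i=6: 257   i=7: 4257
  i=8: 871   i=9: 1263     …   i=28: 4119
  i=29: 3919
Match at i=29, j=16: k = 29·70 + 16 = 2046.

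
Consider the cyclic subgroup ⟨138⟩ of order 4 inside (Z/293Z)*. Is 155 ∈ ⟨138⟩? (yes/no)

⟨138⟩ has order 4; its elements mod 293 are {1, 138, 155, 292}.
155 is in this set.

yes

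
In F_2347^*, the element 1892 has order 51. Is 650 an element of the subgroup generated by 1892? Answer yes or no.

650 ∈ ⟨1892⟩ iff 650^51 ≡ 1 (mod 2347), since |⟨1892⟩| = 51.
650^51 mod 2347 = 1.
Since 1 = 1, 650 lies in the subgroup.

yes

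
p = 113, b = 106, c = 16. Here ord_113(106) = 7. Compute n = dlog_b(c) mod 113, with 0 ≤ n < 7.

Successive powers of 106 modulo 113:
  106^0=1  106^1=106  106^2=49  106^3=109  106^4=28  106^5=30
  106^6=16
So 106^6 ≡ 16 (mod 113), giving n = 6.

6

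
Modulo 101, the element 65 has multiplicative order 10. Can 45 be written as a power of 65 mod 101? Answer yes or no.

no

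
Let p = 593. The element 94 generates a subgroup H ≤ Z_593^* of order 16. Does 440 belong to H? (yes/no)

⟨94⟩ has order 16; its elements mod 593 are {1, 59, 77, 82, 94, 122, 201, 209, 384, 392, 471, 499, 511, 516, 534, 592}.
440 is not in this set.

no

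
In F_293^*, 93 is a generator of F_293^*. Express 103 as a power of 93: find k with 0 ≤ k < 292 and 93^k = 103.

5

Successive powers of 93 modulo 293:
  93^0=1  93^1=93  93^2=152  93^3=72  93^4=250  93^5=103
So 93^5 ≡ 103 (mod 293), giving k = 5.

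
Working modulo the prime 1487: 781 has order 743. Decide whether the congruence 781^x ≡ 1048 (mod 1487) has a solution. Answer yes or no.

no

1048 ∈ ⟨781⟩ iff 1048^743 ≡ 1 (mod 1487), since |⟨781⟩| = 743.
1048^743 mod 1487 = 1486.
Since 1486 ≠ 1, 1048 does not lie in the subgroup.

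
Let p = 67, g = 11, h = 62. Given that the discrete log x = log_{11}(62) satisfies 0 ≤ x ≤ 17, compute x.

12

Compute 11^0 mod 67 = 1, then multiply by 11 repeatedly:
  11^0=1  11^1=11  11^2=54  11^3=58  11^4=35
  11^5=50  11^6=14  11^7=20  11^8=19  11^9=8
  11^10=21  11^11=30  11^12=62
Found 62 at exponent 12.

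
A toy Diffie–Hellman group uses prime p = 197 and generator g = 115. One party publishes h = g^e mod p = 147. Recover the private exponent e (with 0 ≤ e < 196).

Baby-step giant-step with m = ceil(sqrt(196)) = 14.
Baby table (115^j mod 197 for j=0..13):
  0:1  1:115  2:26  3:35  4:85  5:122  6:43  7:20
  8:133  9:126  10:109  11:124  12:76  13:72
Giant step factor: 115^(-14) ≡ 33 (mod 197).
Scan 147·33^i mod 197 for i = 0, 1, …:
  i=0: 147   i=1: 123   i=2: 119   i=3: 184
  i=4: 162   i=5: 27   i=6: 103   i=7: 50
  i=8: 74   i=9: 78   i=10: 13   i=11: 35
Match at i=11, j=3: e = 11·14 + 3 = 157.

157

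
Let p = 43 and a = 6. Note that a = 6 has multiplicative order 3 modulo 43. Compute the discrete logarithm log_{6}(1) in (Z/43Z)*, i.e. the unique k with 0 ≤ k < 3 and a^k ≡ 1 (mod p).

0

Successive powers of 6 modulo 43:
  6^0=1
So 6^0 ≡ 1 (mod 43), giving k = 0.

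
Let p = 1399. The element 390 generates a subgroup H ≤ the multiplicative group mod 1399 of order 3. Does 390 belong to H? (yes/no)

yes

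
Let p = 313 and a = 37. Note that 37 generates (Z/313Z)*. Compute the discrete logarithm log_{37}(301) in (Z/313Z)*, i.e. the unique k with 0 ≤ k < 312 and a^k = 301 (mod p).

64

Baby-step giant-step with m = ceil(sqrt(312)) = 18.
Baby table (37^j mod 313 for j=0..17):
  0:1  1:37  2:117  3:260  4:230  5:59  6:305  7:17
  8:3  9:111  10:38  11:154  12:64  13:177  14:289  15:51
  16:9  17:20
Giant step factor: 37^(-18) ≡ 162 (mod 313).
Scan 301·162^i mod 313 for i = 0, 1, …:
  i=0: 301   i=1: 247   i=2: 263   i=3: 38
Match at i=3, j=10: k = 3·18 + 10 = 64.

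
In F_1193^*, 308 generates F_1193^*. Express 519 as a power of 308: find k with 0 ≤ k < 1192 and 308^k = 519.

552

Baby-step giant-step with m = ceil(sqrt(1192)) = 35.
Baby table (308^j mod 1193 for j=0..34):
  0:1  1:308  2:617  3:349  4:122  5:593  6:115  7:823
  8:568  9:766  10:907  11:194  12:102  13:398  14:898  15:1001
  16:514  17:836  18:993  19:436  20:672  21:587  22:653  23:700
  24:860  25:34  26:928  27:697  28:1129  29:569  30:1074  31:331
  32:543  33:224  34:991
Giant step factor: 308^(-35) ≡ 908 (mod 1193).
Scan 519·908^i mod 1193 for i = 0, 1, …:
  i=0: 519   i=1: 17   i=2: 1120   i=3: 524
  i=4: 978   i=5: 432   i=6: 952   i=7: 684
  i=8: 712   i=9: 1083     …   i=14: 998
  i=15: 697
Match at i=15, j=27: k = 15·35 + 27 = 552.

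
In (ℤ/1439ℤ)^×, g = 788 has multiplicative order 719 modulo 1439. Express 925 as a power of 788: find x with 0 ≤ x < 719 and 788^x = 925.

680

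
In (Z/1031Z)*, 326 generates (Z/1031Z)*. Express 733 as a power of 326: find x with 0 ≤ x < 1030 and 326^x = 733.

898

Baby-step giant-step with m = ceil(sqrt(1030)) = 33.
Baby table (326^j mod 1031 for j=0..32):
  0:1  1:326  2:83  3:252  4:703  5:296  6:613  7:855
  8:360  9:857  10:1012  11:1023  12:485  13:367  14:46  15:562
  16:725  17:251  18:377  19:213  20:361  21:152  22:64  23:244
  24:157  25:663  26:659  27:386  28:54  29:77  30:358  31:205
  32:846
Giant step factor: 326^(-33) ≡ 884 (mod 1031).
Scan 733·884^i mod 1031 for i = 0, 1, …:
  i=0: 733   i=1: 504   i=2: 144   i=3: 483
  i=4: 138   i=5: 334   i=6: 390   i=7: 406
  i=8: 116   i=9: 475     …   i=26: 415
  i=27: 855
Match at i=27, j=7: x = 27·33 + 7 = 898.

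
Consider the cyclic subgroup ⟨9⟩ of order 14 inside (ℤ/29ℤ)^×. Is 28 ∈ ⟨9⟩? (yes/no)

⟨9⟩ has order 14; its elements mod 29 are {1, 4, 5, 6, 7, 9, 13, 16, 20, 22, 23, 24, 25, 28}.
28 is in this set.

yes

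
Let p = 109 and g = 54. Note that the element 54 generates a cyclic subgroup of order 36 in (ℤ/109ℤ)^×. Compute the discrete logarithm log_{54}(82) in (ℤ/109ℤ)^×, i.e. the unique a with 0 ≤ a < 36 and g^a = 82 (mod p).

Successive powers of 54 modulo 109:
  54^0=1  54^1=54  54^2=82
So 54^2 ≡ 82 (mod 109), giving a = 2.

2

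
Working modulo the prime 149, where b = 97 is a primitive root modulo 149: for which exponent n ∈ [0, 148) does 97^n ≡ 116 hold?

126

Baby-step giant-step with m = ceil(sqrt(148)) = 13.
Baby table (97^j mod 149 for j=0..12):
  0:1  1:97  2:22  3:48  4:37  5:13  6:69  7:137
  8:28  9:34  10:20  11:3  12:142
Giant step factor: 97^(-13) ≡ 70 (mod 149).
Scan 116·70^i mod 149 for i = 0, 1, …:
  i=0: 116   i=1: 74   i=2: 114   i=3: 83
  i=4: 148   i=5: 79   i=6: 17   i=7: 147
  i=8: 9   i=9: 34
Match at i=9, j=9: n = 9·13 + 9 = 126.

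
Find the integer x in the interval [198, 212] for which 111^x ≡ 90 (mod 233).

Compute 111^198 mod 233 = 13, then multiply by 111 repeatedly:
  111^198=13  111^199=45  111^200=102  111^201=138  111^202=173
  111^203=97  111^204=49  111^205=80  111^206=26  111^207=90
Found 90 at exponent 207.

207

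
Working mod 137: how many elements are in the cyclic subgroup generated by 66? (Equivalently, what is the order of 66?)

136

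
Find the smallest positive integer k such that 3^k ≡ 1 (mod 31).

30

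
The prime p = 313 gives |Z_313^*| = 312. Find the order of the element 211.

The order of 211 must divide p − 1 = 312 = 2^3 · 3 · 13.
Divisors: 1, 2, 3, 4, 6, 8, 12, 13, 24, 26, 39, 52, 78, 104, 156, 312.
Check each in increasing order: 211^1 ≡ 211;  211^2 ≡ 75;  211^3 ≡ 175;  211^4 ≡ 304;  211^6 ≡ 264;  211^8 ≡ 81;  211^12 ≡ 210;  211^13 ≡ 177;  211^24 ≡ 280;  211^26 ≡ 29;  211^39 ≡ 125;  211^52 ≡ 215;  211^78 ≡ 288;  211^104 ≡ 214;  211^156 ≡ 312;  211^312 ≡ 1.
Smallest exponent giving 1 is 312.

312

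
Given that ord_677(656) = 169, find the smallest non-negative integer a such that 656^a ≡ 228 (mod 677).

Baby-step giant-step with m = ceil(sqrt(169)) = 13.
Baby table (656^j mod 677 for j=0..12):
  0:1  1:656  2:441  3:217  4:182  5:240  6:376  7:228
  8:628  9:352  10:55  11:199  12:560
Giant step factor: 656^(-13) ≡ 383 (mod 677).
Scan 228·383^i mod 677 for i = 0, 1, …:
  i=0: 228
Match at i=0, j=7: a = 0·13 + 7 = 7.

7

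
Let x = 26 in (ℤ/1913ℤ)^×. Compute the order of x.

1912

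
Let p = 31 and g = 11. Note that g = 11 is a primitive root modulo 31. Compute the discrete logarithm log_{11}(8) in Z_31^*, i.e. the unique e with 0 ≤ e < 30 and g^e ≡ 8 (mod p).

Successive powers of 11 modulo 31:
  11^0=1  11^1=11  11^2=28  11^3=29  11^4=9  11^5=6
  11^6=4  11^7=13  11^8=19  11^9=23  11^10=5  11^11=24
  11^12=16  11^13=21  11^14=14  11^15=30  11^16=20  11^17=3
  11^18=2  11^19=22  11^20=25  11^21=27  11^22=18  11^23=12
  11^24=8
So 11^24 ≡ 8 (mod 31), giving e = 24.

24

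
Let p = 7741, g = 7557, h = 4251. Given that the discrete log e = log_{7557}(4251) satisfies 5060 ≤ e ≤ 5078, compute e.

5072

Compute 7557^5060 mod 7741 = 4698, then multiply by 7557 repeatedly:
  7557^5060=4698  7557^5061=2560  7557^5062=1161  7557^5063=3124  7557^5064=5759
  7557^5065=861  7557^5066=4137  7557^5067=5151  7557^5068=4359  7557^5069=3008
  7557^5070=3880  7557^5071=5993  7557^5072=4251
Found 4251 at exponent 5072.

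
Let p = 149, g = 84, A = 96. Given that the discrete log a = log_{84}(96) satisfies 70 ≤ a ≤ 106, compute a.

Compute 84^70 mod 149 = 61, then multiply by 84 repeatedly:
  84^70=61  84^71=58  84^72=104  84^73=94  84^74=148
  84^75=65  84^76=96
Found 96 at exponent 76.

76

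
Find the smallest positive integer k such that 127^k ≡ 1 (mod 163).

The order of 127 must divide p − 1 = 162 = 2 · 3^4.
Divisors: 1, 2, 3, 6, 9, 18, 27, 54, 81, 162.
Check each in increasing order: 127^1 ≡ 127;  127^2 ≡ 155;  127^3 ≡ 125;  127^6 ≡ 140;  127^9 ≡ 59;  127^18 ≡ 58;  127^27 ≡ 162;  127^54 ≡ 1.
Smallest exponent giving 1 is 54.

54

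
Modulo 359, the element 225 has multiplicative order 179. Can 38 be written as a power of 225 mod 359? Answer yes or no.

no

38 ∈ ⟨225⟩ iff 38^179 ≡ 1 (mod 359), since |⟨225⟩| = 179.
38^179 mod 359 = 358.
Since 358 ≠ 1, 38 does not lie in the subgroup.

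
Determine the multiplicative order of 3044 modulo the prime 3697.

The order of 3044 must divide p − 1 = 3696 = 2^4 · 3 · 7 · 11.
Divisors: 1, 2, 3, 4, 6, 7, 8, 11, 12, 14, 16, 21, 22, 24, 28, 33, 42, 44, 48, 56, 66, 77, 84, 88, 112, 132, 154, 168, 176, 231, 264, 308, 336, 462, 528, 616, 924, 1232, 1848, 3696.
Check each in increasing order: 3044^1 ≡ 3044;  3044^2 ≡ 1254;  3044^3 ≡ 1872;  3044^4 ≡ 1291;  3044^6 ≡ 3325;  3044^7 ≡ 2611;  3044^8 ≡ 3031;  3044^11 ≡ 2834;  3044^12 ≡ 1595;  3044^14 ≡ 53;  3044^16 ≡ 3613;  3044^21 ≡ 1594;  3044^22 ≡ 1672;  3044^24 ≡ 489;  3044^28 ≡ 2809;  3044^33 ≡ 2591;  3044^42 ≡ 997;  3044^44 ≡ 652;  3044^48 ≡ 2513;  3044^56 ≡ 1083;  3044^66 ≡ 3226;  3044^77 ≡ 3500;  3044^84 ≡ 3213;  3044^88 ≡ 3646;  3044^112 ≡ 940;  3044^132 ≡ 21;  3044^154 ≡ 1839;  3044^168 ≡ 1345;  3044^176 ≡ 2601;  3044^231 ≡ 23;  3044^264 ≡ 441;  3044^308 ≡ 2863;  3044^336 ≡ 1192;  3044^462 ≡ 529;  3044^528 ≡ 2237;  3044^616 ≡ 520;  3044^924 ≡ 2566;  3044^1232 ≡ 519;  3044^1848 ≡ 3696;  3044^3696 ≡ 1.
Smallest exponent giving 1 is 3696.

3696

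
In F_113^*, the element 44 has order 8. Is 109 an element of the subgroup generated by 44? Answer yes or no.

109 ∈ ⟨44⟩ iff 109^8 ≡ 1 (mod 113), since |⟨44⟩| = 8.
109^8 mod 113 = 109.
Since 109 ≠ 1, 109 does not lie in the subgroup.

no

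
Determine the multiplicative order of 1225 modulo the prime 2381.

119

The order of 1225 must divide p − 1 = 2380 = 2^2 · 5 · 7 · 17.
Divisors: 1, 2, 4, 5, 7, 10, 14, 17, 20, 28, 34, 35, 68, 70, 85, 119, 140, 170, 238, 340, 476, 595, 1190, 2380.
Check each in increasing order: 1225^1 ≡ 1225;  1225^2 ≡ 595;  1225^4 ≡ 1637;  1225^5 ≡ 523;  1225^7 ≡ 1655;  1225^10 ≡ 2095;  1225^14 ≡ 875;  1225^17 ≡ 489;  1225^20 ≡ 842;  1225^28 ≡ 1324;  1225^34 ≡ 1021;  1225^35 ≡ 700;  1225^68 ≡ 1944;  1225^70 ≡ 1895;  1225^85 ≡ 597;  1225^119 ≡ 1.
Smallest exponent giving 1 is 119.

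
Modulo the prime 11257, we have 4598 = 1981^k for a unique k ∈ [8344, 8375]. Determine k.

8368

Compute 1981^8344 mod 11257 = 3835, then multiply by 1981 repeatedly:
  1981^8344=3835  1981^8345=9917  1981^8346=2112  1981^8347=7525  1981^8348=2757
  1981^8349=1972  1981^8350=353  1981^8351=1359  1981^8352=1756  1981^8353=223
  1981^8354=2740  1981^8355=2066  1981^8356=6455  1981^8357=10660  1981^8358=10585
  1981^8359=8351  1981^8360=6798  1981^8361=3466  1981^8362=10633  1981^8363=2126
  1981^8364=1488  1981^8365=9651  1981^8366=4245  1981^8367=366  1981^8368=4598
Found 4598 at exponent 8368.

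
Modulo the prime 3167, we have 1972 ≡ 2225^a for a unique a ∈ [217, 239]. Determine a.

Compute 2225^217 mod 3167 = 1842, then multiply by 2225 repeatedly:
  2225^217=1842  2225^218=352  2225^219=951  2225^220=419  2225^221=1177
  2225^222=2883  2225^223=1500  2225^224=2649  2225^225=238  2225^226=661
  2225^227=1237  2225^228=202  2225^229=2903  2225^230=1662  2225^231=2061
  2225^232=3076  2225^233=213  2225^234=2042  2225^235=1972
Found 1972 at exponent 235.

235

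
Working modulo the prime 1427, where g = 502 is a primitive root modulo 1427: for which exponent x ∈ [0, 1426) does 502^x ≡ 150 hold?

949

Baby-step giant-step with m = ceil(sqrt(1426)) = 38.
Baby table (502^j mod 1427 for j=0..37):
  0:1  1:502  2:852  3:1031  4:988  5:807  6:1273  7:1177
  8:76  9:1050  10:537  11:1298  12:884  13:1398  14:1139  15:978
  16:68  17:1315  18:856  19:185  20:115  21:650  22:944  23:124
  24:887  25:50  26:841  27:1217  28:178  29:882  30:394  31:862
  32:343  33:946  34:1128  35:1164  36:685  37:1390
Giant step factor: 502^(-38) ≡ 62 (mod 1427).
Scan 150·62^i mod 1427 for i = 0, 1, …:
  i=0: 150   i=1: 738   i=2: 92   i=3: 1423
  i=4: 1179   i=5: 321   i=6: 1351   i=7: 996
  i=8: 391   i=9: 1410     …   i=23: 851
  i=24: 1390
Match at i=24, j=37: x = 24·38 + 37 = 949.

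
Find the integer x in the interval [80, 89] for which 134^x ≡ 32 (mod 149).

81

Compute 134^80 mod 149 = 127, then multiply by 134 repeatedly:
  134^80=127  134^81=32
Found 32 at exponent 81.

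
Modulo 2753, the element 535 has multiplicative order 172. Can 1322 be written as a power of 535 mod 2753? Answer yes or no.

1322 ∈ ⟨535⟩ iff 1322^172 ≡ 1 (mod 2753), since |⟨535⟩| = 172.
1322^172 mod 2753 = 1.
Since 1 = 1, 1322 lies in the subgroup.

yes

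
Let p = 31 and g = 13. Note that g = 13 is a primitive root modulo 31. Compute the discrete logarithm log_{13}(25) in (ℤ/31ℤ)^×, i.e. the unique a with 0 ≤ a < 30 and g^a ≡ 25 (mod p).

20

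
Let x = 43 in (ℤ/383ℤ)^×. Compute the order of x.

The order of 43 must divide p − 1 = 382 = 2 · 191.
Divisors: 1, 2, 191, 382.
Check each in increasing order: 43^1 ≡ 43;  43^2 ≡ 317;  43^191 ≡ 1.
Smallest exponent giving 1 is 191.

191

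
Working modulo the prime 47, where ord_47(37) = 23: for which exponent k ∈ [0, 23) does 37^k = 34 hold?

3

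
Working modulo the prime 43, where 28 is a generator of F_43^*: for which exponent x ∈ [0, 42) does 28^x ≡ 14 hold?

4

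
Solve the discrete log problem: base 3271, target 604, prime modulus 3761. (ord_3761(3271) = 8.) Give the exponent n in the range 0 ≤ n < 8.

6

Successive powers of 3271 modulo 3761:
  3271^0=1  3271^1=3271  3271^2=3157  3271^3=2602  3271^4=3760  3271^5=490
  3271^6=604
So 3271^6 ≡ 604 (mod 3761), giving n = 6.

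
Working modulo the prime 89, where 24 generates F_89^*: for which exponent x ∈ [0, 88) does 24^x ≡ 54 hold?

Baby-step giant-step with m = ceil(sqrt(88)) = 10.
Baby table (24^j mod 89 for j=0..9):
  0:1  1:24  2:42  3:29  4:73  5:61  6:40  7:70
  8:78  9:3
Giant step factor: 24^(-10) ≡ 68 (mod 89).
Scan 54·68^i mod 89 for i = 0, 1, …:
  i=0: 54   i=1: 23   i=2: 51   i=3: 86
  i=4: 63   i=5: 12   i=6: 15   i=7: 41
  i=8: 29
Match at i=8, j=3: x = 8·10 + 3 = 83.

83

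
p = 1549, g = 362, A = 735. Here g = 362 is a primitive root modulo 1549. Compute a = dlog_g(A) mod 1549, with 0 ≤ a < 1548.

1528

Baby-step giant-step with m = ceil(sqrt(1548)) = 40.
Baby table (362^j mod 1549 for j=0..39):
  0:1  1:362  2:928  3:1352  4:1489  5:1515  6:84  7:977
  8:502  9:491  10:1156  11:242  12:860  13:1520  14:345  15:970
  16:1066  17:191  18:986  19:662  20:1098  21:932  22:1251  23:554
  24:727  25:1393  26:841  27:838  28:1301  29:66  30:657  31:837
  32:939  33:687  34:854  35:897  36:973  37:603  38:1426  39:395
Giant step factor: 362^(-40) ≡ 1173 (mod 1549).
Scan 735·1173^i mod 1549 for i = 0, 1, …:
  i=0: 735   i=1: 911   i=2: 1342   i=3: 382
  i=4: 425   i=5: 1296   i=6: 639   i=7: 1380
  i=8: 35   i=9: 781     …   i=37: 320
  i=38: 502
Match at i=38, j=8: a = 38·40 + 8 = 1528.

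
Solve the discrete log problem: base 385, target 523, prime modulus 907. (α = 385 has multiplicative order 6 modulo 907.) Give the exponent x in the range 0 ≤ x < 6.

Successive powers of 385 modulo 907:
  385^0=1  385^1=385  385^2=384  385^3=906  385^4=522  385^5=523
So 385^5 ≡ 523 (mod 907), giving x = 5.

5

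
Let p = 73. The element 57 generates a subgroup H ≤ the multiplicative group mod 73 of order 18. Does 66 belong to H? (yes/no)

⟨57⟩ has order 18; its elements mod 73 are {1, 2, 4, 8, 9, 16, 18, 32, 36, 37, 41, 55, 57, 64, 65, 69, 71, 72}.
66 is not in this set.

no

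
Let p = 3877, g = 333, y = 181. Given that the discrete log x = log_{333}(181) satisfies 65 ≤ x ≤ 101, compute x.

Compute 333^65 mod 3877 = 1509, then multiply by 333 repeatedly:
  333^65=1509  333^66=2364  333^67=181
Found 181 at exponent 67.

67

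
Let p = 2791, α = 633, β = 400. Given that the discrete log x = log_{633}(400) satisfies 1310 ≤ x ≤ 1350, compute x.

1326

Compute 633^1310 mod 2791 = 1298, then multiply by 633 repeatedly:
  633^1310=1298  633^1311=1080  633^1312=2636  633^1313=2361  633^1314=1328
  633^1315=533  633^1316=2469  633^1317=2708  633^1318=490  633^1319=369
  633^1320=1924  633^1321=1016  633^1322=1198  633^1323=1973  633^1324=1332
  633^1325=274  633^1326=400
Found 400 at exponent 1326.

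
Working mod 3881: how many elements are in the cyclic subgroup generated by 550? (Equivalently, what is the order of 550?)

1940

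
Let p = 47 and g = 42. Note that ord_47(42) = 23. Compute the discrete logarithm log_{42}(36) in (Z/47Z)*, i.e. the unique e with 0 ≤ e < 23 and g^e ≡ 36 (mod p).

7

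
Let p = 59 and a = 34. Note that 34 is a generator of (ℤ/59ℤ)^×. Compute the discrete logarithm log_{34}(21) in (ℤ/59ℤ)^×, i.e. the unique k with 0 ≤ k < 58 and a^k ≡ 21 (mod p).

54

Baby-step giant-step with m = ceil(sqrt(58)) = 8.
Baby table (34^j mod 59 for j=0..7):
  0:1  1:34  2:35  3:10  4:45  5:55  6:41  7:37
Giant step factor: 34^(-8) ≡ 28 (mod 59).
Scan 21·28^i mod 59 for i = 0, 1, …:
  i=0: 21   i=1: 57   i=2: 3   i=3: 25
  i=4: 51   i=5: 12   i=6: 41
Match at i=6, j=6: k = 6·8 + 6 = 54.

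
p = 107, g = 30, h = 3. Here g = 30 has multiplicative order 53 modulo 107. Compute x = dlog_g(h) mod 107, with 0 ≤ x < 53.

Baby-step giant-step with m = ceil(sqrt(53)) = 8.
Baby table (30^j mod 107 for j=0..7):
  0:1  1:30  2:44  3:36  4:10  5:86  6:12  7:39
Giant step factor: 30^(-8) ≡ 61 (mod 107).
Scan 3·61^i mod 107 for i = 0, 1, …:
  i=0: 3   i=1: 76   i=2: 35   i=3: 102
  i=4: 16   i=5: 13   i=6: 44
Match at i=6, j=2: x = 6·8 + 2 = 50.

50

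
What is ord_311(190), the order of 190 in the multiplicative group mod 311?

62

The order of 190 must divide p − 1 = 310 = 2 · 5 · 31.
Divisors: 1, 2, 5, 10, 31, 62, 155, 310.
Check each in increasing order: 190^1 ≡ 190;  190^2 ≡ 24;  190^5 ≡ 279;  190^10 ≡ 91;  190^31 ≡ 310;  190^62 ≡ 1.
Smallest exponent giving 1 is 62.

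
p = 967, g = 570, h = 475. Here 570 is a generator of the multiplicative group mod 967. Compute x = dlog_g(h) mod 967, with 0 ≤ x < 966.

Baby-step giant-step with m = ceil(sqrt(966)) = 32.
Baby table (570^j mod 967 for j=0..31):
  0:1  1:570  2:955  3:896  4:144  5:852  6:206  7:413
  8:429  9:846  10:654  11:485  12:855  13:949  14:377  15:216
  16:311  17:309  18:136  19:160  20:302  21:14  22:244  23:799
  24:940  25:82  26:324  27:950  28:947  29:204  30:240  31:453
Giant step factor: 570^(-32) ≡ 921 (mod 967).
Scan 475·921^i mod 967 for i = 0, 1, …:
  i=0: 475   i=1: 391   i=2: 387   i=3: 571
  i=4: 810   i=5: 453
Match at i=5, j=31: x = 5·32 + 31 = 191.

191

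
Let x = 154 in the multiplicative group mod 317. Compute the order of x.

316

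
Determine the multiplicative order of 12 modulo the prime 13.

2

The order of 12 must divide p − 1 = 12 = 2^2 · 3.
Divisors: 1, 2, 3, 4, 6, 12.
Check each in increasing order: 12^1 ≡ 12;  12^2 ≡ 1.
Smallest exponent giving 1 is 2.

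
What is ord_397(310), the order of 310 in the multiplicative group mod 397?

99

The order of 310 must divide p − 1 = 396 = 2^2 · 3^2 · 11.
Divisors: 1, 2, 3, 4, 6, 9, 11, 12, 18, 22, 33, 36, 44, 66, 99, 132, 198, 396.
Check each in increasing order: 310^1 ≡ 310;  310^2 ≡ 26;  310^3 ≡ 120;  310^4 ≡ 279;  310^6 ≡ 108;  310^9 ≡ 256;  310^11 ≡ 304;  310^12 ≡ 151;  310^18 ≡ 31;  310^22 ≡ 312;  310^33 ≡ 362;  310^36 ≡ 167;  310^44 ≡ 79;  310^66 ≡ 34;  310^99 ≡ 1.
Smallest exponent giving 1 is 99.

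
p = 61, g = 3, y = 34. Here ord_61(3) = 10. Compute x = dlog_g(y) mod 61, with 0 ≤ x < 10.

8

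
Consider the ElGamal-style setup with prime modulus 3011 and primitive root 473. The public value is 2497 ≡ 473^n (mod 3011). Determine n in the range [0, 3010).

244

Baby-step giant-step with m = ceil(sqrt(3010)) = 55.
Baby table (473^j mod 3011 for j=0..54):
  0:1  1:473  2:915  3:2222  4:167  5:705  6:2255  7:721
  8:790  9:306  10:210  11:2978  12:2457  13:2926  14:1949  15:511
  16:823  17:860  18:295  19:1029  20:1946  21:2103  22:1089  23:216
  24:2805  25:1925  26:1203  27:2951  28:1730  29:2309  30:2175  31:2024
  32:2865  33:195  34:1905  35:776  36:2717  37:2455  38:1980  39:119
  40:2089  41:489  42:2461  43:1807  44:2598  45:366  46:1491  47:669
  48:282  49:902  50:2095  51:316  52:1929  53:84  54:589
Giant step factor: 473^(-55) ≡ 606 (mod 3011).
Scan 2497·606^i mod 3011 for i = 0, 1, …:
  i=0: 2497   i=1: 1660   i=2: 286   i=3: 1689
  i=4: 2805
Match at i=4, j=24: n = 4·55 + 24 = 244.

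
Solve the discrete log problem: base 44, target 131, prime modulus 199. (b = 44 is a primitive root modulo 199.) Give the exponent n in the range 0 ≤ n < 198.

166

Baby-step giant-step with m = ceil(sqrt(198)) = 15.
Baby table (44^j mod 199 for j=0..14):
  0:1  1:44  2:145  3:12  4:130  5:148  6:144  7:167
  8:184  9:136  10:14  11:19  12:40  13:168  14:29
Giant step factor: 44^(-15) ≡ 17 (mod 199).
Scan 131·17^i mod 199 for i = 0, 1, …:
  i=0: 131   i=1: 38   i=2: 49   i=3: 37
  i=4: 32   i=5: 146   i=6: 94   i=7: 6
  i=8: 102   i=9: 142   i=10: 26   i=11: 44
Match at i=11, j=1: n = 11·15 + 1 = 166.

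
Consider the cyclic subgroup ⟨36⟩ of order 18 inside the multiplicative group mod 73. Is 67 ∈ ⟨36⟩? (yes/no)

67 ∈ ⟨36⟩ iff 67^18 ≡ 1 (mod 73), since |⟨36⟩| = 18.
67^18 mod 73 = 72.
Since 72 ≠ 1, 67 does not lie in the subgroup.

no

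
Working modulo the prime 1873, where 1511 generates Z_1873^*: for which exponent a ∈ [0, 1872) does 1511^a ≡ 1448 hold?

Baby-step giant-step with m = ceil(sqrt(1872)) = 44.
Baby table (1511^j mod 1873 for j=0..43):
  0:1  1:1511  2:1807  3:1416  4:610  5:194  6:946  7:307
  8:1246  9:341  10:176  11:1843  12:1495  13:107  14:599  15:430
  16:1672  17:1588  18:155  19:80  20:1008  21:339  22:900  23:102
  24:536  25:760  26:211  27:411  28:1058  29:969  30:1346  31:1601
  32:1068  33:1095  34:686  35:777  36:1549  37:1162  38:781  39:101
  40:898  41:826  42:668  43:1674
Giant step factor: 1511^(-44) ≡ 310 (mod 1873).
Scan 1448·310^i mod 1873 for i = 0, 1, …:
  i=0: 1448   i=1: 1233   i=2: 138   i=3: 1574
  i=4: 960   i=5: 1666   i=6: 1385   i=7: 433
  i=8: 1247   i=9: 732     …   i=17: 708
  i=18: 339
Match at i=18, j=21: a = 18·44 + 21 = 813.

813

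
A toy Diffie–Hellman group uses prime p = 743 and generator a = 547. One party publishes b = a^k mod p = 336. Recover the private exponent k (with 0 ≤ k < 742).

545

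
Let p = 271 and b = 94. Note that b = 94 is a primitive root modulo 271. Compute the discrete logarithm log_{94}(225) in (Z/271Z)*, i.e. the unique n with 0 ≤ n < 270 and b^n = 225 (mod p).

94

Baby-step giant-step with m = ceil(sqrt(270)) = 17.
Baby table (94^j mod 271 for j=0..16):
  0:1  1:94  2:164  3:240  4:67  5:65  6:148  7:91
  8:153  9:19  10:160  11:135  12:224  13:189  14:151  15:102
  16:103
Giant step factor: 94^(-17) ≡ 260 (mod 271).
Scan 225·260^i mod 271 for i = 0, 1, …:
  i=0: 225   i=1: 235   i=2: 125   i=3: 251
  i=4: 220   i=5: 19
Match at i=5, j=9: n = 5·17 + 9 = 94.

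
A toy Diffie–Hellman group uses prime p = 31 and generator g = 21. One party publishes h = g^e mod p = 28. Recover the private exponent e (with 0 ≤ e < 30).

14

Successive powers of 21 modulo 31:
  21^0=1  21^1=21  21^2=7  21^3=23  21^4=18  21^5=6
  21^6=2  21^7=11  21^8=14  21^9=15  21^10=5  21^11=12
  21^12=4  21^13=22  21^14=28
So 21^14 ≡ 28 (mod 31), giving e = 14.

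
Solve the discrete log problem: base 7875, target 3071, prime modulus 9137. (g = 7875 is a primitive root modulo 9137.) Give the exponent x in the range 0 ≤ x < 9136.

4829

Baby-step giant-step with m = ceil(sqrt(9136)) = 96.
Baby table (7875^j mod 9137 for j=0..95):
  0:1  1:7875  2:2806  3:3984  4:6679  5:4553  6:1287  7:2192
  8:2207  9:1551  10:7093  11:2894  12:2572  13:6908  14:7939  15:4271
  16:828  17:5819  18:2570  19:295  20:2327  21:5440  22:5744  23:5850
  24:9133  25:5048  26:7050  27:2338  28:695  29:62  30:3989  31:369
  32:309  33:2933  34:8176  35:6698  36:7986  37:8916  38:4792  39:1190
  40:5825  41:4135  42:7994  43:7957  44:8966  45:5651  46:4435  47:4011
  48:16  49:7219  50:8348  51:8922  52:6357  53:8889  54:2318  55:7661
  56:7901  57:6542  58:3844  59:619  60:4604  61:884  62:8243  63:4377
  64:4111  65:1734  66:4572  67:4720  68:684  69:4807  70:534  71:2230
  72:9073  73:7672  74:3156  75:860  76:1983  77:992  78:9002  79:5904
  80:4944  81:1243  82:2898  83:6661  84:8995  85:5601  86:3576  87:766
  88:1830  89:2201  90:9123  91:8531  92:6401  93:8183  94:7001  95:217
Giant step factor: 7875^(-96) ≡ 6246 (mod 9137).
Scan 3071·6246^i mod 9137 for i = 0, 1, …:
  i=0: 3071   i=1: 2903   i=2: 4330   i=3: 8797
  i=4: 5281   i=5: 556   i=6: 716   i=7: 4143
  i=8: 1194   i=9: 1932     …   i=49: 6735
  i=50: 62
Match at i=50, j=29: x = 50·96 + 29 = 4829.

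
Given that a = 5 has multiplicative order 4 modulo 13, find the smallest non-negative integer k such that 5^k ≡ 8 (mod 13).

3

Successive powers of 5 modulo 13:
  5^0=1  5^1=5  5^2=12  5^3=8
So 5^3 ≡ 8 (mod 13), giving k = 3.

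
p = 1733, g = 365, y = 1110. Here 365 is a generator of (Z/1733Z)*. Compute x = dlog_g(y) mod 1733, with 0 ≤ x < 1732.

518

Baby-step giant-step with m = ceil(sqrt(1732)) = 42.
Baby table (365^j mod 1733 for j=0..41):
  0:1  1:365  2:1517  3:878  4:1598  5:982  6:1432  7:1047
  8:895  9:871  10:776  11:761  12:485  13:259  14:953  15:1245
  16:379  17:1428  18:1320  19:26  20:825  21:1316  22:299  23:1689
  24:1270  25:839  26:1227  27:741  28:117  29:1113  30:723  31:479
  32:1535  33:516  34:1176  35:1189  36:735  37:1393  38:676  39:654
  40:1289  41:842
Giant step factor: 365^(-42) ≡ 153 (mod 1733).
Scan 1110·153^i mod 1733 for i = 0, 1, …:
  i=0: 1110   i=1: 1729   i=2: 1121   i=3: 1679
  i=4: 403   i=5: 1004   i=6: 1108   i=7: 1423
  i=8: 1094   i=9: 1014   i=10: 905   i=11: 1558
  i=12: 953
Match at i=12, j=14: x = 12·42 + 14 = 518.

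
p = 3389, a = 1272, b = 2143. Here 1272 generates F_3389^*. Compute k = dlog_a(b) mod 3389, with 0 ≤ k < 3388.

2348

Baby-step giant-step with m = ceil(sqrt(3388)) = 59.
Baby table (1272^j mod 3389 for j=0..58):
  0:1  1:1272  2:1431  3:339  4:805  5:482  6:3084  7:1775
  8:726  9:1664  10:1872  11:2106  12:1522  13:865  14:2244  15:830
  16:1781  17:1580  18:83  19:517  20:158  21:1025  22:2424  23:2727
  24:1797  25:1598  26:2645  27:2552  28:2871  29:1959  30:933  31:626
  32:3246  33:1110  34:2096  35:2358  36:111  37:2243  38:2947  39:350
  40:1241  41:2667  42:35  43:463  44:2639  45:1698  46:1063  47:3314
  48:2881  49:1123  50:1687  51:627  52:1129  53:2541  54:2435  55:3163
  56:593  57:1938  58:1333
Giant step factor: 1272^(-59) ≡ 2126 (mod 3389).
Scan 2143·2126^i mod 3389 for i = 0, 1, …:
  i=0: 2143   i=1: 1202   i=2: 146   i=3: 1997
  i=4: 2594   i=5: 941   i=6: 1056   i=7: 1538
  i=8: 2792   i=9: 1653     …   i=38: 636
  i=39: 3314
Match at i=39, j=47: k = 39·59 + 47 = 2348.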